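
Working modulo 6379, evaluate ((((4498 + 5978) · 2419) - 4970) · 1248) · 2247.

4974

4498 + 5978 = 10476 ≡ 4097 (mod 6379)
4097 · 2419 = 9910643 ≡ 4056 (mod 6379)
4056 - 4970 = -914 ≡ 5465 (mod 6379)
5465 · 1248 = 6820320 ≡ 1169 (mod 6379)
1169 · 2247 = 2626743 ≡ 4974 (mod 6379)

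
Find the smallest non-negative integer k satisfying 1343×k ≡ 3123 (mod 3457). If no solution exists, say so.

1485

gcd(1343, 3457) = 1, so a unique solution mod 3457 exists.
1343⁻¹ ≡ 3318 (mod 3457).
k ≡ 3318×3123 ≡ 1485 (mod 3457).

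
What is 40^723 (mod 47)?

723 in binary is 1011010011, i.e. 723 = 512 + 128 + 64 + 16 + 2 + 1.
40^1 ≡ 40 (mod 47)
40^2 ≡ 40^2 = 1600 ≡ 2 (mod 47)
40^4 ≡ 2^2 = 4 (mod 47)
40^8 ≡ 4^2 = 16 (mod 47)
40^16 ≡ 16^2 = 256 ≡ 21 (mod 47)
40^32 ≡ 21^2 = 441 ≡ 18 (mod 47)
40^64 ≡ 18^2 = 324 ≡ 42 (mod 47)
40^128 ≡ 42^2 = 1764 ≡ 25 (mod 47)
40^256 ≡ 25^2 = 625 ≡ 14 (mod 47)
40^512 ≡ 14^2 = 196 ≡ 8 (mod 47)
40^723 = 40^512 · 40^128 · 40^64 · 40^16 · 40^2 · 40^1 ≡ 8 · 25 · 42 · 21 · 2 · 40 (mod 47).
Accumulate the product:
8 · 25 = 200 ≡ 12
12 · 42 = 504 ≡ 34
34 · 21 = 714 ≡ 9
9 · 2 = 18
18 · 40 = 720 ≡ 15

15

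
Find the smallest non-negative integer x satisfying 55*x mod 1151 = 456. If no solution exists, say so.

92

gcd(55, 1151) = 1, so a unique solution mod 1151 exists.
55⁻¹ ≡ 293 (mod 1151).
x ≡ 293*456 ≡ 92 (mod 1151).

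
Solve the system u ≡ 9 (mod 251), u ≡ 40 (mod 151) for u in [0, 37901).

7288

251⁻¹ mod 151: 251*74 ≡ 1 (mod 151), so 251⁻¹ ≡ 74.
u = 9 + 251*((40 − 9)*74 mod 151) = 9 + 251*29 = 7288.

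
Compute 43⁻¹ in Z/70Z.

By the extended Euclidean algorithm:
70 = 1·43 + 27
43 = 1·27 + 16
27 = 1·16 + 11
16 = 1·11 + 5
11 = 2·5 + 1
5 = 5·1 + 0
gcd(43, 70) = 1, so the inverse exists.
Bézout: 1 = 8·70 − 13·43.
So 43⁻¹ ≡ −13 ≡ 57 (mod 70).

57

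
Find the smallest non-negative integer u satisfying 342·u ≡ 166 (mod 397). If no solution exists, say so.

gcd(342, 397) = 1, so a unique solution mod 397 exists.
342⁻¹ ≡ 166 (mod 397).
u ≡ 166·166 ≡ 163 (mod 397).

163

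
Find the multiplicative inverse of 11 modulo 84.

23

84 = 7×11 + 7
11 = 1×7 + 4
7 = 1×4 + 3
4 = 1×3 + 1
3 = 3×1 + 0
gcd(11, 84) = 1, so the inverse exists.
Back-substitute for 1:
1 = 1×4 − 1×3
  = −1×7 + 2×4
  = 2×11 − 3×7
  = −3×84 + 23×11
So 11⁻¹ ≡ 23 (mod 84).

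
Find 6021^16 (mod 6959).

3689

6021^1 ≡ 6021 (mod 6959)
6021^2 ≡ 6021^2 = 36252441 ≡ 3010 (mod 6959)
6021^4 ≡ 3010^2 = 9060100 ≡ 6441 (mod 6959)
6021^8 ≡ 6441^2 = 41486481 ≡ 3882 (mod 6959)
6021^16 ≡ 3882^2 = 15069924 ≡ 3689 (mod 6959)
So 6021^16 ≡ 3689 (mod 6959).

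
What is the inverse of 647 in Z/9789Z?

Run the extended Euclidean algorithm:
9789 = 15*647 + 84
647 = 7*84 + 59
84 = 1*59 + 25
59 = 2*25 + 9
25 = 2*9 + 7
9 = 1*7 + 2
7 = 3*2 + 1
2 = 2*1 + 0
gcd(647, 9789) = 1, so the inverse exists.
Back-substitute for 1:
1 = 1*7 − 3*2
  = −3*9 + 4*7
  = 4*25 − 11*9
  = −11*59 + 26*25
  = 26*84 − 37*59
  = −37*647 + 285*84
  = 285*9789 − 4312*647
So 647⁻¹ ≡ −4312 ≡ 5477 (mod 9789).

5477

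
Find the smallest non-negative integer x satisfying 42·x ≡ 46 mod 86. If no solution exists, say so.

40

gcd(42, 86) = 2, and 2 | 46, so solutions exist.
Divide through by 2: 21·x = 23 (mod 43).
21⁻¹ ≡ 41 (mod 43).
x ≡ 41·23 ≡ 40 (mod 43).
The smallest non-negative solution is x = 40.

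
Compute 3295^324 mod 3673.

3295^1 ≡ 3295 (mod 3673)
3295^2 ≡ 3295^2 = 10857025 ≡ 3310 (mod 3673)
3295^4 ≡ 3310^2 = 10956100 ≡ 3214 (mod 3673)
3295^8 ≡ 3214^2 = 10329796 ≡ 1320 (mod 3673)
3295^16 ≡ 1320^2 = 1742400 ≡ 1398 (mod 3673)
3295^32 ≡ 1398^2 = 1954404 ≡ 368 (mod 3673)
3295^64 ≡ 368^2 = 135424 ≡ 3196 (mod 3673)
3295^128 ≡ 3196^2 = 10214416 ≡ 3476 (mod 3673)
3295^256 ≡ 3476^2 = 12082576 ≡ 2079 (mod 3673)
3295^324 = 3295^256 · 3295^64 · 3295^4 ≡ 2079 · 3196 · 3214 (mod 3673).
Accumulate the product:
2079 · 3196 = 6644484 ≡ 27
27 · 3214 = 86778 ≡ 2299

2299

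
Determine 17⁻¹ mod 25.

3

Run the extended Euclidean algorithm:
25 = 1·17 + 8
17 = 2·8 + 1
8 = 8·1 + 0
gcd(17, 25) = 1, so the inverse exists.
Bézout: 1 = −2·25 + 3·17.
So 17⁻¹ ≡ 3 (mod 25).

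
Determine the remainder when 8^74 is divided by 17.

13

Compute successive squares:
74 in binary is 1001010, i.e. 74 = 64 + 8 + 2.
8^1 ≡ 8 (mod 17)
8^2 ≡ 8^2 = 64 ≡ 13 (mod 17)
8^4 ≡ 13^2 = 169 ≡ 16 (mod 17)
8^8 ≡ 16^2 = 256 ≡ 1 (mod 17)
8^16 ≡ 1^2 = 1 (mod 17)
8^32 ≡ 1^2 = 1 (mod 17)
8^64 ≡ 1^2 = 1 (mod 17)
8^74 = 8^64 × 8^8 × 8^2 ≡ 1 × 1 × 13 (mod 17).
Accumulate the product:
1 × 1 = 1
1 × 13 = 13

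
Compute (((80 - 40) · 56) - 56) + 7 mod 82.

59

80 - 40 = 40
40 · 56 = 2240 ≡ 26 (mod 82)
26 - 56 = -30 ≡ 52 (mod 82)
52 + 7 = 59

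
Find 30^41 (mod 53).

By square-and-multiply:
41 in binary is 101001, i.e. 41 = 32 + 8 + 1.
30^1 ≡ 30 (mod 53)
30^2 ≡ 30^2 = 900 ≡ 52 (mod 53)
30^4 ≡ 52^2 = 2704 ≡ 1 (mod 53)
30^8 ≡ 1^2 = 1 (mod 53)
30^16 ≡ 1^2 = 1 (mod 53)
30^32 ≡ 1^2 = 1 (mod 53)
30^41 = 30^32 · 30^8 · 30^1 ≡ 1 · 1 · 30 (mod 53).
Accumulate the product:
1 · 1 = 1
1 · 30 = 30

30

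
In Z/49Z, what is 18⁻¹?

30

Apply the Euclidean algorithm and back-substitute:
49 = 2*18 + 13
18 = 1*13 + 5
13 = 2*5 + 3
5 = 1*3 + 2
3 = 1*2 + 1
2 = 2*1 + 0
gcd(18, 49) = 1, so the inverse exists.
Back-substitute for 1:
1 = 1*3 − 1*2
  = −1*5 + 2*3
  = 2*13 − 5*5
  = −5*18 + 7*13
  = 7*49 − 19*18
So 18⁻¹ ≡ −19 ≡ 30 (mod 49).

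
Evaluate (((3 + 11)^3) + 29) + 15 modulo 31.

3 + 11 = 14
(14)^3 ≡ 16 (mod 31)
16 + 29 = 45 ≡ 14 (mod 31)
14 + 15 = 29

29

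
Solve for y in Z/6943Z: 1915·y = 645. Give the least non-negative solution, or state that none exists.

gcd(1915, 6943) = 1, so a unique solution mod 6943 exists.
1915⁻¹ ≡ 3854 (mod 6943).
y ≡ 3854·645 ≡ 236 (mod 6943).

236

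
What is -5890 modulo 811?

-5890 = -8×811 + 598, so -5890 ≡ 598 (mod 811).

598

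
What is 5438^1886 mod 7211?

Compute successive squares:
1886 in binary is 11101011110, i.e. 1886 = 1024 + 512 + 256 + 64 + 16 + 8 + 4 + 2.
5438^1 ≡ 5438 (mod 7211)
5438^2 ≡ 5438^2 = 29571844 ≡ 6744 (mod 7211)
5438^4 ≡ 6744^2 = 45481536 ≡ 1759 (mod 7211)
5438^8 ≡ 1759^2 = 3094081 ≡ 562 (mod 7211)
5438^16 ≡ 562^2 = 315844 ≡ 5771 (mod 7211)
5438^32 ≡ 5771^2 = 33304441 ≡ 4043 (mod 7211)
5438^64 ≡ 4043^2 = 16345849 ≡ 5723 (mod 7211)
5438^128 ≡ 5723^2 = 32752729 ≡ 367 (mod 7211)
5438^256 ≡ 367^2 = 134689 ≡ 4891 (mod 7211)
5438^512 ≡ 4891^2 = 23921881 ≡ 2994 (mod 7211)
5438^1024 ≡ 2994^2 = 8964036 ≡ 763 (mod 7211)
5438^1886 = 5438^1024 · 5438^512 · 5438^256 · 5438^64 · 5438^16 · 5438^8 · 5438^4 · 5438^2 ≡ 763 · 2994 · 4891 · 5723 · 5771 · 562 · 1759 · 6744 (mod 7211).
Accumulate the product:
763 · 2994 = 2284422 ≡ 5746
5746 · 4891 = 28103686 ≡ 2419
2419 · 5723 = 13843937 ≡ 6028
6028 · 5771 = 34787588 ≡ 1724
1724 · 562 = 968888 ≡ 2614
2614 · 1759 = 4598026 ≡ 4619
4619 · 6744 = 31150536 ≡ 6227

6227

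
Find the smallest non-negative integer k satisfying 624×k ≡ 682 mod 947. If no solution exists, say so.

854

gcd(624, 947) = 1, so a unique solution mod 947 exists.
624⁻¹ ≡ 129 (mod 947).
k ≡ 129×682 ≡ 854 (mod 947).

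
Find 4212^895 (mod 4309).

Using repeated squaring:
895 in binary is 1101111111, i.e. 895 = 512 + 256 + 64 + 32 + 16 + 8 + 4 + 2 + 1.
4212^1 ≡ 4212 (mod 4309)
4212^2 ≡ 4212^2 = 17740944 ≡ 791 (mod 4309)
4212^4 ≡ 791^2 = 625681 ≡ 876 (mod 4309)
4212^8 ≡ 876^2 = 767376 ≡ 374 (mod 4309)
4212^16 ≡ 374^2 = 139876 ≡ 1988 (mod 4309)
4212^32 ≡ 1988^2 = 3952144 ≡ 791 (mod 4309)
4212^64 ≡ 791^2 = 625681 ≡ 876 (mod 4309)
4212^128 ≡ 876^2 = 767376 ≡ 374 (mod 4309)
4212^256 ≡ 374^2 = 139876 ≡ 1988 (mod 4309)
4212^512 ≡ 1988^2 = 3952144 ≡ 791 (mod 4309)
4212^895 = 4212^512 · 4212^256 · 4212^64 · 4212^32 · 4212^16 · 4212^8 · 4212^4 · 4212^2 · 4212^1 ≡ 791 · 1988 · 876 · 791 · 1988 · 374 · 876 · 791 · 4212 (mod 4309).
Accumulate the product:
791 · 1988 = 1572508 ≡ 4032
4032 · 876 = 3532032 ≡ 2961
2961 · 791 = 2342151 ≡ 2364
2364 · 1988 = 4699632 ≡ 2822
2822 · 374 = 1055428 ≡ 4032
4032 · 876 = 3532032 ≡ 2961
2961 · 791 = 2342151 ≡ 2364
2364 · 4212 = 9957168 ≡ 3378

3378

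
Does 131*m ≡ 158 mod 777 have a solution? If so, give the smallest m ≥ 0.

19

gcd(131, 777) = 1, so a unique solution mod 777 exists.
131⁻¹ ≡ 605 (mod 777).
m ≡ 605*158 ≡ 19 (mod 777).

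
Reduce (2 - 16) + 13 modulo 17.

2 - 16 = -14 ≡ 3 (mod 17)
3 + 13 = 16

16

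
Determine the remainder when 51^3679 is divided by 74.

By square-and-multiply:
3679 in binary is 111001011111, i.e. 3679 = 2048 + 1024 + 512 + 64 + 16 + 8 + 4 + 2 + 1.
51^1 ≡ 51 (mod 74)
51^2 ≡ 51^2 = 2601 ≡ 11 (mod 74)
51^4 ≡ 11^2 = 121 ≡ 47 (mod 74)
51^8 ≡ 47^2 = 2209 ≡ 63 (mod 74)
51^16 ≡ 63^2 = 3969 ≡ 47 (mod 74)
51^32 ≡ 47^2 = 2209 ≡ 63 (mod 74)
51^64 ≡ 63^2 = 3969 ≡ 47 (mod 74)
51^128 ≡ 47^2 = 2209 ≡ 63 (mod 74)
51^256 ≡ 63^2 = 3969 ≡ 47 (mod 74)
51^512 ≡ 47^2 = 2209 ≡ 63 (mod 74)
51^1024 ≡ 63^2 = 3969 ≡ 47 (mod 74)
51^2048 ≡ 47^2 = 2209 ≡ 63 (mod 74)
51^3679 = 51^2048 × 51^1024 × 51^512 × 51^64 × 51^16 × 51^8 × 51^4 × 51^2 × 51^1 ≡ 63 × 47 × 63 × 47 × 47 × 63 × 47 × 11 × 51 (mod 74).
Accumulate the product:
63 × 47 = 2961 ≡ 1
1 × 63 = 63
63 × 47 = 2961 ≡ 1
1 × 47 = 47
47 × 63 = 2961 ≡ 1
1 × 47 = 47
47 × 11 = 517 ≡ 73
73 × 51 = 3723 ≡ 23

23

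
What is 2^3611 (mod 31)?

2

3611 in binary is 111000011011, i.e. 3611 = 2048 + 1024 + 512 + 16 + 8 + 2 + 1.
2^1 ≡ 2 (mod 31)
2^2 ≡ 2^2 = 4 (mod 31)
2^4 ≡ 4^2 = 16 (mod 31)
2^8 ≡ 16^2 = 256 ≡ 8 (mod 31)
2^16 ≡ 8^2 = 64 ≡ 2 (mod 31)
2^32 ≡ 2^2 = 4 (mod 31)
2^64 ≡ 4^2 = 16 (mod 31)
2^128 ≡ 16^2 = 256 ≡ 8 (mod 31)
2^256 ≡ 8^2 = 64 ≡ 2 (mod 31)
2^512 ≡ 2^2 = 4 (mod 31)
2^1024 ≡ 4^2 = 16 (mod 31)
2^2048 ≡ 16^2 = 256 ≡ 8 (mod 31)
2^3611 = 2^2048 · 2^1024 · 2^512 · 2^16 · 2^8 · 2^2 · 2^1 ≡ 8 · 16 · 4 · 2 · 8 · 4 · 2 (mod 31).
Accumulate the product:
8 · 16 = 128 ≡ 4
4 · 4 = 16
16 · 2 = 32 ≡ 1
1 · 8 = 8
8 · 4 = 32 ≡ 1
1 · 2 = 2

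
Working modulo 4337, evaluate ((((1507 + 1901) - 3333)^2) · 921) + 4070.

1507 + 1901 = 3408
3408 - 3333 = 75
(75)^2 ≡ 1288 (mod 4337)
1288 · 921 = 1186248 ≡ 2247 (mod 4337)
2247 + 4070 = 6317 ≡ 1980 (mod 4337)

1980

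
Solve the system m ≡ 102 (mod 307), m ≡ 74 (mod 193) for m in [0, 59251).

11461

307⁻¹ mod 193: 307·171 ≡ 1 (mod 193), so 307⁻¹ ≡ 171.
m = 102 + 307·((74 − 102)·171 mod 193) = 102 + 307·37 = 11461.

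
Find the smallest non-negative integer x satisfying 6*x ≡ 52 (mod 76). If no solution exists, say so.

gcd(6, 76) = 2, and 2 | 52, so solutions exist.
Divide through by 2: 3*x ≡ 26 (mod 38).
3⁻¹ ≡ 13 (mod 38).
x ≡ 13*26 ≡ 34 (mod 38).
The smallest non-negative solution is x = 34.

34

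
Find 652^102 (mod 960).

64

By square-and-multiply:
652^1 ≡ 652 (mod 960)
652^2 ≡ 652^2 = 425104 ≡ 784 (mod 960)
652^4 ≡ 784^2 = 614656 ≡ 256 (mod 960)
652^8 ≡ 256^2 = 65536 ≡ 256 (mod 960)
652^16 ≡ 256^2 = 65536 ≡ 256 (mod 960)
652^32 ≡ 256^2 = 65536 ≡ 256 (mod 960)
652^64 ≡ 256^2 = 65536 ≡ 256 (mod 960)
652^102 = 652^64 × 652^32 × 652^4 × 652^2 ≡ 256 × 256 × 256 × 784 (mod 960).
Accumulate the product:
256 × 256 = 65536 ≡ 256
256 × 256 = 65536 ≡ 256
256 × 784 = 200704 ≡ 64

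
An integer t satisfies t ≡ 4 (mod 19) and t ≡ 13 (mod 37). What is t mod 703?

19⁻¹ mod 37: 19×2 ≡ 1 (mod 37), so 19⁻¹ ≡ 2.
t = 4 + 19×((13 − 4)×2 mod 37) = 4 + 19×18 = 346.
Check: 346 mod 19 = 4, 346 mod 37 = 13. ✓

346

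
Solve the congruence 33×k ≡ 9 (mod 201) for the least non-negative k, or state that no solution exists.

49

gcd(33, 201) = 3, and 3 | 9, so solutions exist.
Divide through by 3: 11×k ≡ 3 (mod 67).
11⁻¹ ≡ 61 (mod 67).
k ≡ 61×3 ≡ 49 (mod 67).
The smallest non-negative solution is k = 49.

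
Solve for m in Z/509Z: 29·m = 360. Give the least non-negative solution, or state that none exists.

381

gcd(29, 509) = 1, so a unique solution mod 509 exists.
29⁻¹ ≡ 158 (mod 509).
m ≡ 158·360 ≡ 381 (mod 509).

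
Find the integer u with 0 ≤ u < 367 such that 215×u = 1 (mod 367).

268

By the extended Euclidean algorithm:
367 = 1·215 + 152
215 = 1·152 + 63
152 = 2·63 + 26
63 = 2·26 + 11
26 = 2·11 + 4
11 = 2·4 + 3
4 = 1·3 + 1
3 = 3·1 + 0
gcd(215, 367) = 1, so the inverse exists.
Bézout: 1 = 58·367 − 99·215.
So 215⁻¹ ≡ −99 ≡ 268 (mod 367).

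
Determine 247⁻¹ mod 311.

34

Apply the Euclidean algorithm and back-substitute:
311 = 1·247 + 64
247 = 3·64 + 55
64 = 1·55 + 9
55 = 6·9 + 1
9 = 9·1 + 0
gcd(247, 311) = 1, so the inverse exists.
Bézout: 1 = −27·311 + 34·247.
So 247⁻¹ ≡ 34 (mod 311).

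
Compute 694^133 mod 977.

511

133 in binary is 10000101, i.e. 133 = 128 + 4 + 1.
694^1 ≡ 694 (mod 977)
694^2 ≡ 694^2 = 481636 ≡ 952 (mod 977)
694^4 ≡ 952^2 = 906304 ≡ 625 (mod 977)
694^8 ≡ 625^2 = 390625 ≡ 802 (mod 977)
694^16 ≡ 802^2 = 643204 ≡ 338 (mod 977)
694^32 ≡ 338^2 = 114244 ≡ 912 (mod 977)
694^64 ≡ 912^2 = 831744 ≡ 317 (mod 977)
694^128 ≡ 317^2 = 100489 ≡ 835 (mod 977)
694^133 = 694^128 * 694^4 * 694^1 ≡ 835 * 625 * 694 (mod 977).
Accumulate the product:
835 * 625 = 521875 ≡ 157
157 * 694 = 108958 ≡ 511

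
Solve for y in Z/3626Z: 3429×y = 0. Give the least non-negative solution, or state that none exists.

0

gcd(3429, 3626) = 1, so a unique solution mod 3626 exists.
3429⁻¹ ≡ 3037 (mod 3626).
y ≡ 3037×0 ≡ 0 (mod 3626).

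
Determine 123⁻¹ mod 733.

441

By the extended Euclidean algorithm:
733 = 5×123 + 118
123 = 1×118 + 5
118 = 23×5 + 3
5 = 1×3 + 2
3 = 1×2 + 1
2 = 2×1 + 0
gcd(123, 733) = 1, so the inverse exists.
Back-substitute for 1:
1 = 1×3 − 1×2
  = −1×5 + 2×3
  = 2×118 − 47×5
  = −47×123 + 49×118
  = 49×733 − 292×123
So 123⁻¹ ≡ −292 ≡ 441 (mod 733).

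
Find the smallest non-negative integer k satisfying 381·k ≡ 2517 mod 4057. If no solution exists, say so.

gcd(381, 4057) = 1, so a unique solution mod 4057 exists.
381⁻¹ ≡ 2513 (mod 4057).
k ≡ 2513·2517 ≡ 358 (mod 4057).

358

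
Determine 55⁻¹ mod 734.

Apply the Euclidean algorithm and back-substitute:
734 = 13·55 + 19
55 = 2·19 + 17
19 = 1·17 + 2
17 = 8·2 + 1
2 = 2·1 + 0
gcd(55, 734) = 1, so the inverse exists.
Back-substitute for 1:
1 = 1·17 − 8·2
  = −8·19 + 9·17
  = 9·55 − 26·19
  = −26·734 + 347·55
So 55⁻¹ ≡ 347 (mod 734).

347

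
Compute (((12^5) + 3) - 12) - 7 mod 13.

(12)^5 ≡ 12 (mod 13)
12 + 3 = 15 ≡ 2 (mod 13)
2 - 12 = -10 ≡ 3 (mod 13)
3 - 7 = -4 ≡ 9 (mod 13)

9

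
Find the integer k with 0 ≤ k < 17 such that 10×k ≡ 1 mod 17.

12

Apply the Euclidean algorithm and back-substitute:
17 = 1*10 + 7
10 = 1*7 + 3
7 = 2*3 + 1
3 = 3*1 + 0
gcd(10, 17) = 1, so the inverse exists.
Bézout: 1 = 3*17 − 5*10.
So 10⁻¹ ≡ −5 ≡ 12 (mod 17).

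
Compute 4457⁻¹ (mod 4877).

Run the extended Euclidean algorithm:
4877 = 1·4457 + 420
4457 = 10·420 + 257
420 = 1·257 + 163
257 = 1·163 + 94
163 = 1·94 + 69
94 = 1·69 + 25
69 = 2·25 + 19
25 = 1·19 + 6
19 = 3·6 + 1
6 = 6·1 + 0
gcd(4457, 4877) = 1, so the inverse exists.
Bézout: 1 = 711·4877 − 778·4457.
So 4457⁻¹ ≡ −778 ≡ 4099 (mod 4877).

4099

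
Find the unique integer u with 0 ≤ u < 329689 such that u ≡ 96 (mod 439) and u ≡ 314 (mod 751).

14583

439⁻¹ mod 751: 439×479 ≡ 1 (mod 751), so 439⁻¹ ≡ 479.
u = 96 + 439×((314 − 96)×479 mod 751) = 96 + 439×33 = 14583.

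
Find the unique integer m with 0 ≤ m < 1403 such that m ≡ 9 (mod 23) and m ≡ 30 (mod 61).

23⁻¹ mod 61: 23·8 ≡ 1 (mod 61), so 23⁻¹ ≡ 8.
m = 9 + 23·((30 − 9)·8 mod 61) = 9 + 23·46 = 1067.
Check: 1067 mod 23 = 9, 1067 mod 61 = 30. ✓

1067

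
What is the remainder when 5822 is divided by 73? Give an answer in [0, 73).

55

5822 = 79×73 + 55, so 5822 ≡ 55 (mod 73).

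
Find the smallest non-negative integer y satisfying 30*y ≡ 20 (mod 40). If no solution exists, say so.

2

gcd(30, 40) = 10, and 10 | 20, so solutions exist.
Divide through by 10: 3*y mod 4 = 2.
3⁻¹ ≡ 3 (mod 4).
y ≡ 3*2 ≡ 2 (mod 4).
The smallest non-negative solution is y = 2.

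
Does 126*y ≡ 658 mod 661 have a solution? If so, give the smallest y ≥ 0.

gcd(126, 661) = 1, so a unique solution mod 661 exists.
126⁻¹ ≡ 341 (mod 661).
y ≡ 341*658 ≡ 299 (mod 661).

299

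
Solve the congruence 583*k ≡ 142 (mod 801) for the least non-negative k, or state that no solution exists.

gcd(583, 801) = 1, so a unique solution mod 801 exists.
583⁻¹ ≡ 643 (mod 801).
k ≡ 643*142 ≡ 793 (mod 801).

793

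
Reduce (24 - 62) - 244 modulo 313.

31

24 - 62 = -38 ≡ 275 (mod 313)
275 - 244 = 31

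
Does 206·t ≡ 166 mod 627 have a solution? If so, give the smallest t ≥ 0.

gcd(206, 627) = 1, so a unique solution mod 627 exists.
206⁻¹ ≡ 557 (mod 627).
t ≡ 557·166 ≡ 293 (mod 627).

293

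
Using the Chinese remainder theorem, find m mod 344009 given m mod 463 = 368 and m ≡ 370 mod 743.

312430

463⁻¹ mod 743: 463*337 ≡ 1 (mod 743), so 463⁻¹ ≡ 337.
m = 368 + 463*((370 − 368)*337 mod 743) = 368 + 463*674 = 312430.
Check: 312430 mod 463 = 368, 312430 mod 743 = 370. ✓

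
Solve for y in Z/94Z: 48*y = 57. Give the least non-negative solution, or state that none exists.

no solution

gcd(48, 94) = 2, and 2 does not divide 57.
So the congruence has no solution.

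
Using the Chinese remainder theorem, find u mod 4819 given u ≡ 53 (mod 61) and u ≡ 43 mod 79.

3835

61⁻¹ mod 79: 61×57 ≡ 1 (mod 79), so 61⁻¹ ≡ 57.
u = 53 + 61×((43 − 53)×57 mod 79) = 53 + 61×62 = 3835.
Check: 3835 mod 61 = 53, 3835 mod 79 = 43. ✓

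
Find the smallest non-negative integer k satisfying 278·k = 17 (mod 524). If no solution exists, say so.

no solution

gcd(278, 524) = 2, and 2 does not divide 17.
So the congruence has no solution.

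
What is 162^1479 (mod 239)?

1479 in binary is 10111000111, i.e. 1479 = 1024 + 256 + 128 + 64 + 4 + 2 + 1.
162^1 ≡ 162 (mod 239)
162^2 ≡ 162^2 = 26244 ≡ 193 (mod 239)
162^4 ≡ 193^2 = 37249 ≡ 204 (mod 239)
162^8 ≡ 204^2 = 41616 ≡ 30 (mod 239)
162^16 ≡ 30^2 = 900 ≡ 183 (mod 239)
162^32 ≡ 183^2 = 33489 ≡ 29 (mod 239)
162^64 ≡ 29^2 = 841 ≡ 124 (mod 239)
162^128 ≡ 124^2 = 15376 ≡ 80 (mod 239)
162^256 ≡ 80^2 = 6400 ≡ 186 (mod 239)
162^512 ≡ 186^2 = 34596 ≡ 180 (mod 239)
162^1024 ≡ 180^2 = 32400 ≡ 135 (mod 239)
162^1479 = 162^1024 × 162^256 × 162^128 × 162^64 × 162^4 × 162^2 × 162^1 ≡ 135 × 186 × 80 × 124 × 204 × 193 × 162 (mod 239).
Accumulate the product:
135 × 186 = 25110 ≡ 15
15 × 80 = 1200 ≡ 5
5 × 124 = 620 ≡ 142
142 × 204 = 28968 ≡ 49
49 × 193 = 9457 ≡ 136
136 × 162 = 22032 ≡ 44

44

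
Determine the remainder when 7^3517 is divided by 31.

28

3517 in binary is 110110111101, i.e. 3517 = 2048 + 1024 + 256 + 128 + 32 + 16 + 8 + 4 + 1.
7^1 ≡ 7 (mod 31)
7^2 ≡ 7^2 = 49 ≡ 18 (mod 31)
7^4 ≡ 18^2 = 324 ≡ 14 (mod 31)
7^8 ≡ 14^2 = 196 ≡ 10 (mod 31)
7^16 ≡ 10^2 = 100 ≡ 7 (mod 31)
7^32 ≡ 7^2 = 49 ≡ 18 (mod 31)
7^64 ≡ 18^2 = 324 ≡ 14 (mod 31)
7^128 ≡ 14^2 = 196 ≡ 10 (mod 31)
7^256 ≡ 10^2 = 100 ≡ 7 (mod 31)
7^512 ≡ 7^2 = 49 ≡ 18 (mod 31)
7^1024 ≡ 18^2 = 324 ≡ 14 (mod 31)
7^2048 ≡ 14^2 = 196 ≡ 10 (mod 31)
7^3517 = 7^2048 * 7^1024 * 7^256 * 7^128 * 7^32 * 7^16 * 7^8 * 7^4 * 7^1 ≡ 10 * 14 * 7 * 10 * 18 * 7 * 10 * 14 * 7 (mod 31).
Accumulate the product:
10 * 14 = 140 ≡ 16
16 * 7 = 112 ≡ 19
19 * 10 = 190 ≡ 4
4 * 18 = 72 ≡ 10
10 * 7 = 70 ≡ 8
8 * 10 = 80 ≡ 18
18 * 14 = 252 ≡ 4
4 * 7 = 28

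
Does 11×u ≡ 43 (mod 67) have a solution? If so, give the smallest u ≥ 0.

gcd(11, 67) = 1, so a unique solution mod 67 exists.
11⁻¹ ≡ 61 (mod 67).
u ≡ 61×43 ≡ 10 (mod 67).

10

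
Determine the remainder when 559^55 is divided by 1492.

55 in binary is 110111, i.e. 55 = 32 + 16 + 4 + 2 + 1.
559^1 ≡ 559 (mod 1492)
559^2 ≡ 559^2 = 312481 ≡ 653 (mod 1492)
559^4 ≡ 653^2 = 426409 ≡ 1189 (mod 1492)
559^8 ≡ 1189^2 = 1413721 ≡ 797 (mod 1492)
559^16 ≡ 797^2 = 635209 ≡ 1109 (mod 1492)
559^32 ≡ 1109^2 = 1229881 ≡ 473 (mod 1492)
559^55 = 559^32 * 559^16 * 559^4 * 559^2 * 559^1 ≡ 473 * 1109 * 1189 * 653 * 559 (mod 1492).
Accumulate the product:
473 * 1109 = 524557 ≡ 865
865 * 1189 = 1028485 ≡ 497
497 * 653 = 324541 ≡ 777
777 * 559 = 434343 ≡ 171

171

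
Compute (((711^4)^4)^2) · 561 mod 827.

336

(711)^4 ≡ 556 (mod 827)
(556)^4 ≡ 607 (mod 827)
(607)^2 ≡ 434 (mod 827)
434 · 561 = 243474 ≡ 336 (mod 827)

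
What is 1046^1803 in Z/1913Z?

1803 in binary is 11100001011, i.e. 1803 = 1024 + 512 + 256 + 8 + 2 + 1.
1046^1 ≡ 1046 (mod 1913)
1046^2 ≡ 1046^2 = 1094116 ≡ 1793 (mod 1913)
1046^4 ≡ 1793^2 = 3214849 ≡ 1009 (mod 1913)
1046^8 ≡ 1009^2 = 1018081 ≡ 365 (mod 1913)
1046^16 ≡ 365^2 = 133225 ≡ 1228 (mod 1913)
1046^32 ≡ 1228^2 = 1507984 ≡ 540 (mod 1913)
1046^64 ≡ 540^2 = 291600 ≡ 824 (mod 1913)
1046^128 ≡ 824^2 = 678976 ≡ 1774 (mod 1913)
1046^256 ≡ 1774^2 = 3147076 ≡ 191 (mod 1913)
1046^512 ≡ 191^2 = 36481 ≡ 134 (mod 1913)
1046^1024 ≡ 134^2 = 17956 ≡ 739 (mod 1913)
1046^1803 = 1046^1024 · 1046^512 · 1046^256 · 1046^8 · 1046^2 · 1046^1 ≡ 739 · 134 · 191 · 365 · 1793 · 1046 (mod 1913).
Accumulate the product:
739 · 134 = 99026 ≡ 1463
1463 · 191 = 279433 ≡ 135
135 · 365 = 49275 ≡ 1450
1450 · 1793 = 2599850 ≡ 83
83 · 1046 = 86818 ≡ 733

733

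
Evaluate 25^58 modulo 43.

Using repeated squaring:
25^1 ≡ 25 (mod 43)
25^2 ≡ 25^2 = 625 ≡ 23 (mod 43)
25^4 ≡ 23^2 = 529 ≡ 13 (mod 43)
25^8 ≡ 13^2 = 169 ≡ 40 (mod 43)
25^16 ≡ 40^2 = 1600 ≡ 9 (mod 43)
25^32 ≡ 9^2 = 81 ≡ 38 (mod 43)
25^58 = 25^32 · 25^16 · 25^8 · 25^2 ≡ 38 · 9 · 40 · 23 (mod 43).
Accumulate the product:
38 · 9 = 342 ≡ 41
41 · 40 = 1640 ≡ 6
6 · 23 = 138 ≡ 9

9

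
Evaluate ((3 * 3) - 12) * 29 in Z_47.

3 * 3 = 9
9 - 12 = -3 ≡ 44 (mod 47)
44 * 29 = 1276 ≡ 7 (mod 47)

7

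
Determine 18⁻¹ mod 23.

By the extended Euclidean algorithm:
23 = 1*18 + 5
18 = 3*5 + 3
5 = 1*3 + 2
3 = 1*2 + 1
2 = 2*1 + 0
gcd(18, 23) = 1, so the inverse exists.
Bézout: 1 = −7*23 + 9*18.
So 18⁻¹ ≡ 9 (mod 23).

9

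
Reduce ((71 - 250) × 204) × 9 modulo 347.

312

71 - 250 = -179 ≡ 168 (mod 347)
168 × 204 = 34272 ≡ 266 (mod 347)
266 × 9 = 2394 ≡ 312 (mod 347)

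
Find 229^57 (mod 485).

389

Using repeated squaring:
229^1 ≡ 229 (mod 485)
229^2 ≡ 229^2 = 52441 ≡ 61 (mod 485)
229^4 ≡ 61^2 = 3721 ≡ 326 (mod 485)
229^8 ≡ 326^2 = 106276 ≡ 61 (mod 485)
229^16 ≡ 61^2 = 3721 ≡ 326 (mod 485)
229^32 ≡ 326^2 = 106276 ≡ 61 (mod 485)
229^57 = 229^32 × 229^16 × 229^8 × 229^1 ≡ 61 × 326 × 61 × 229 (mod 485).
Accumulate the product:
61 × 326 = 19886 ≡ 1
1 × 61 = 61
61 × 229 = 13969 ≡ 389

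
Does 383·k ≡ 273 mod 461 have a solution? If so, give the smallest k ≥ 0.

227

gcd(383, 461) = 1, so a unique solution mod 461 exists.
383⁻¹ ≡ 65 (mod 461).
k ≡ 65·273 ≡ 227 (mod 461).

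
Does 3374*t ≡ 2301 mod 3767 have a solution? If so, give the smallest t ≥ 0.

gcd(3374, 3767) = 1, so a unique solution mod 3767 exists.
3374⁻¹ ≡ 1687 (mod 3767).
t ≡ 1687*2301 ≡ 1777 (mod 3767).

1777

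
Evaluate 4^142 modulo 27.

142 in binary is 10001110, i.e. 142 = 128 + 8 + 4 + 2.
4^1 ≡ 4 (mod 27)
4^2 ≡ 4^2 = 16 (mod 27)
4^4 ≡ 16^2 = 256 ≡ 13 (mod 27)
4^8 ≡ 13^2 = 169 ≡ 7 (mod 27)
4^16 ≡ 7^2 = 49 ≡ 22 (mod 27)
4^32 ≡ 22^2 = 484 ≡ 25 (mod 27)
4^64 ≡ 25^2 = 625 ≡ 4 (mod 27)
4^128 ≡ 4^2 = 16 (mod 27)
4^142 = 4^128 × 4^8 × 4^4 × 4^2 ≡ 16 × 7 × 13 × 16 (mod 27).
Accumulate the product:
16 × 7 = 112 ≡ 4
4 × 13 = 52 ≡ 25
25 × 16 = 400 ≡ 22

22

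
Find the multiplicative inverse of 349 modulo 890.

890 = 2*349 + 192
349 = 1*192 + 157
192 = 1*157 + 35
157 = 4*35 + 17
35 = 2*17 + 1
17 = 17*1 + 0
gcd(349, 890) = 1, so the inverse exists.
Back-substitute for 1:
1 = 1*35 − 2*17
  = −2*157 + 9*35
  = 9*192 − 11*157
  = −11*349 + 20*192
  = 20*890 − 51*349
So 349⁻¹ ≡ −51 ≡ 839 (mod 890).

839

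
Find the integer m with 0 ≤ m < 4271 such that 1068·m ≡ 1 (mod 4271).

4

By the extended Euclidean algorithm:
4271 = 3·1068 + 1067
1068 = 1·1067 + 1
1067 = 1067·1 + 0
gcd(1068, 4271) = 1, so the inverse exists.
Back-substitute for 1:
1 = 1·1068 − 1·1067
  = −1·4271 + 4·1068
So 1068⁻¹ ≡ 4 (mod 4271).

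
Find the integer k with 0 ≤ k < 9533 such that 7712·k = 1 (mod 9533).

5947

9533 = 1·7712 + 1821
7712 = 4·1821 + 428
1821 = 4·428 + 109
428 = 3·109 + 101
109 = 1·101 + 8
101 = 12·8 + 5
8 = 1·5 + 3
5 = 1·3 + 2
3 = 1·2 + 1
2 = 2·1 + 0
gcd(7712, 9533) = 1, so the inverse exists.
Back-substitute for 1:
1 = 1·3 − 1·2
  = −1·5 + 2·3
  = 2·8 − 3·5
  = −3·101 + 38·8
  = 38·109 − 41·101
  = −41·428 + 161·109
  = 161·1821 − 685·428
  = −685·7712 + 2901·1821
  = 2901·9533 − 3586·7712
So 7712⁻¹ ≡ −3586 ≡ 5947 (mod 9533).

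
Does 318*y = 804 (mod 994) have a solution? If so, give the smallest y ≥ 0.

387

gcd(318, 994) = 2, and 2 | 804, so solutions exist.
Divide through by 2: 159*y ≡ 402 (mod 497).
159⁻¹ ≡ 472 (mod 497).
y ≡ 472*402 ≡ 387 (mod 497).
The smallest non-negative solution is y = 387.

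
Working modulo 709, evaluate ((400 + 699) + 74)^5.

400 + 699 = 1099 ≡ 390 (mod 709)
390 + 74 = 464
(464)^5 ≡ 645 (mod 709)

645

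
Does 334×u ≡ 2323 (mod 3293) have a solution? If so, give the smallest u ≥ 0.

gcd(334, 3293) = 1, so a unique solution mod 3293 exists.
334⁻¹ ≡ 1962 (mod 3293).
u ≡ 1962×2323 ≡ 214 (mod 3293).

214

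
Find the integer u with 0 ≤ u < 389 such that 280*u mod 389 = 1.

182

By the extended Euclidean algorithm:
389 = 1·280 + 109
280 = 2·109 + 62
109 = 1·62 + 47
62 = 1·47 + 15
47 = 3·15 + 2
15 = 7·2 + 1
2 = 2·1 + 0
gcd(280, 389) = 1, so the inverse exists.
Back-substitute for 1:
1 = 1·15 − 7·2
  = −7·47 + 22·15
  = 22·62 − 29·47
  = −29·109 + 51·62
  = 51·280 − 131·109
  = −131·389 + 182·280
So 280⁻¹ ≡ 182 (mod 389).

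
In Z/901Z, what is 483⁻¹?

804

901 = 1×483 + 418
483 = 1×418 + 65
418 = 6×65 + 28
65 = 2×28 + 9
28 = 3×9 + 1
9 = 9×1 + 0
gcd(483, 901) = 1, so the inverse exists.
Back-substitute for 1:
1 = 1×28 − 3×9
  = −3×65 + 7×28
  = 7×418 − 45×65
  = −45×483 + 52×418
  = 52×901 − 97×483
So 483⁻¹ ≡ −97 ≡ 804 (mod 901).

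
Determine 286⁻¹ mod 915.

Apply the Euclidean algorithm and back-substitute:
915 = 3×286 + 57
286 = 5×57 + 1
57 = 57×1 + 0
gcd(286, 915) = 1, so the inverse exists.
Back-substitute for 1:
1 = 1×286 − 5×57
  = −5×915 + 16×286
So 286⁻¹ ≡ 16 (mod 915).

16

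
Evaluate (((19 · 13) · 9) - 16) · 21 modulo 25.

22

19 · 13 = 247 ≡ 22 (mod 25)
22 · 9 = 198 ≡ 23 (mod 25)
23 - 16 = 7
7 · 21 = 147 ≡ 22 (mod 25)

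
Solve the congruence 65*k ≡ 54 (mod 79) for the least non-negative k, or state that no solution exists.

gcd(65, 79) = 1, so a unique solution mod 79 exists.
65⁻¹ ≡ 62 (mod 79).
k ≡ 62*54 ≡ 30 (mod 79).

30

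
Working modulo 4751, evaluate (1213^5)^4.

957

(1213)^5 ≡ 297 (mod 4751)
(297)^4 ≡ 957 (mod 4751)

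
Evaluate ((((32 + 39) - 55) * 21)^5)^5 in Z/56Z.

32 + 39 = 71 ≡ 15 (mod 56)
15 - 55 = -40 ≡ 16 (mod 56)
16 * 21 = 336 ≡ 0 (mod 56)
(0)^5 ≡ 0 (mod 56)
(0)^5 ≡ 0 (mod 56)

0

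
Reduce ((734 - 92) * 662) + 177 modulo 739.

734 - 92 = 642
642 * 662 = 425004 ≡ 79 (mod 739)
79 + 177 = 256

256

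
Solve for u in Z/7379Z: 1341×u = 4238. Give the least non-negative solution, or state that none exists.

5990

gcd(1341, 7379) = 1, so a unique solution mod 7379 exists.
1341⁻¹ ≡ 4215 (mod 7379).
u ≡ 4215×4238 ≡ 5990 (mod 7379).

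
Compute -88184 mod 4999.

-88184 = -18×4999 + 1798, so -88184 ≡ 1798 (mod 4999).

1798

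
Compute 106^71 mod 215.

206

71 in binary is 1000111, i.e. 71 = 64 + 4 + 2 + 1.
106^1 ≡ 106 (mod 215)
106^2 ≡ 106^2 = 11236 ≡ 56 (mod 215)
106^4 ≡ 56^2 = 3136 ≡ 126 (mod 215)
106^8 ≡ 126^2 = 15876 ≡ 181 (mod 215)
106^16 ≡ 181^2 = 32761 ≡ 81 (mod 215)
106^32 ≡ 81^2 = 6561 ≡ 111 (mod 215)
106^64 ≡ 111^2 = 12321 ≡ 66 (mod 215)
106^71 = 106^64 * 106^4 * 106^2 * 106^1 ≡ 66 * 126 * 56 * 106 (mod 215).
Accumulate the product:
66 * 126 = 8316 ≡ 146
146 * 56 = 8176 ≡ 6
6 * 106 = 636 ≡ 206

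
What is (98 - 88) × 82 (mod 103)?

98 - 88 = 10
10 × 82 = 820 ≡ 99 (mod 103)

99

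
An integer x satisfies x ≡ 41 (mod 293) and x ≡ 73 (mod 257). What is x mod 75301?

293⁻¹ mod 257: 293*50 ≡ 1 (mod 257), so 293⁻¹ ≡ 50.
x = 41 + 293*((73 − 41)*50 mod 257) = 41 + 293*58 = 17035.

17035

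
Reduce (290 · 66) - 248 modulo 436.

144

290 · 66 = 19140 ≡ 392 (mod 436)
392 - 248 = 144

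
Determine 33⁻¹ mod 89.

27

89 = 2·33 + 23
33 = 1·23 + 10
23 = 2·10 + 3
10 = 3·3 + 1
3 = 3·1 + 0
gcd(33, 89) = 1, so the inverse exists.
Back-substitute for 1:
1 = 1·10 − 3·3
  = −3·23 + 7·10
  = 7·33 − 10·23
  = −10·89 + 27·33
So 33⁻¹ ≡ 27 (mod 89).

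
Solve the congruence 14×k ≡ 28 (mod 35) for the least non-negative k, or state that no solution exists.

2

gcd(14, 35) = 7, and 7 | 28, so solutions exist.
Divide through by 7: 2×k = 4 (mod 5).
2⁻¹ ≡ 3 (mod 5).
k ≡ 3×4 ≡ 2 (mod 5).
The smallest non-negative solution is k = 2.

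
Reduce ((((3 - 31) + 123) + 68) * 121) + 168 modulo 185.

96

3 - 31 = -28 ≡ 157 (mod 185)
157 + 123 = 280 ≡ 95 (mod 185)
95 + 68 = 163
163 * 121 = 19723 ≡ 113 (mod 185)
113 + 168 = 281 ≡ 96 (mod 185)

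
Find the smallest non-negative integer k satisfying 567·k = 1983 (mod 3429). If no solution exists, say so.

gcd(567, 3429) = 27, and 27 does not divide 1983.
So the congruence has no solution.

no solution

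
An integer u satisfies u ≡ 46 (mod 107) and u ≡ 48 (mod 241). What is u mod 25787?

23907

107⁻¹ mod 241: 107·232 ≡ 1 (mod 241), so 107⁻¹ ≡ 232.
u = 46 + 107·((48 − 46)·232 mod 241) = 46 + 107·223 = 23907.
Check: 23907 mod 107 = 46, 23907 mod 241 = 48. ✓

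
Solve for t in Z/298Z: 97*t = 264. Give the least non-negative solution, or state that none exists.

270

gcd(97, 298) = 1, so a unique solution mod 298 exists.
97⁻¹ ≡ 255 (mod 298).
t ≡ 255*264 ≡ 270 (mod 298).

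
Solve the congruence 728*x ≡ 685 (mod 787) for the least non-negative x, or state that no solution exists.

gcd(728, 787) = 1, so a unique solution mod 787 exists.
728⁻¹ ≡ 40 (mod 787).
x ≡ 40*685 ≡ 642 (mod 787).

642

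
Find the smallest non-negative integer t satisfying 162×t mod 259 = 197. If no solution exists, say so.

gcd(162, 259) = 1, so a unique solution mod 259 exists.
162⁻¹ ≡ 8 (mod 259).
t ≡ 8×197 ≡ 22 (mod 259).

22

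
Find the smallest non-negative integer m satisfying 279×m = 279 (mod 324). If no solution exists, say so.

gcd(279, 324) = 9, and 9 | 279, so solutions exist.
Divide through by 9: 31×m ≡ 31 mod 36.
31⁻¹ ≡ 7 (mod 36).
m ≡ 7×31 ≡ 1 (mod 36).
The smallest non-negative solution is m = 1.

1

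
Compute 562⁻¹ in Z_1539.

Run the extended Euclidean algorithm:
1539 = 2*562 + 415
562 = 1*415 + 147
415 = 2*147 + 121
147 = 1*121 + 26
121 = 4*26 + 17
26 = 1*17 + 9
17 = 1*9 + 8
9 = 1*8 + 1
8 = 8*1 + 0
gcd(562, 1539) = 1, so the inverse exists.
Bézout: 1 = −65*1539 + 178*562.
So 562⁻¹ ≡ 178 (mod 1539).

178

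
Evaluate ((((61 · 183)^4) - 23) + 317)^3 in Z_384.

61 · 183 = 11163 ≡ 27 (mod 384)
(27)^4 ≡ 369 (mod 384)
369 - 23 = 346
346 + 317 = 663 ≡ 279 (mod 384)
(279)^3 ≡ 135 (mod 384)

135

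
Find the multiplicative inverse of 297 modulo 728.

201

728 = 2*297 + 134
297 = 2*134 + 29
134 = 4*29 + 18
29 = 1*18 + 11
18 = 1*11 + 7
11 = 1*7 + 4
7 = 1*4 + 3
4 = 1*3 + 1
3 = 3*1 + 0
gcd(297, 728) = 1, so the inverse exists.
Back-substitute for 1:
1 = 1*4 − 1*3
  = −1*7 + 2*4
  = 2*11 − 3*7
  = −3*18 + 5*11
  = 5*29 − 8*18
  = −8*134 + 37*29
  = 37*297 − 82*134
  = −82*728 + 201*297
So 297⁻¹ ≡ 201 (mod 728).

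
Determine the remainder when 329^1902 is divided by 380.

121

By square-and-multiply:
329^1 ≡ 329 (mod 380)
329^2 ≡ 329^2 = 108241 ≡ 321 (mod 380)
329^4 ≡ 321^2 = 103041 ≡ 61 (mod 380)
329^8 ≡ 61^2 = 3721 ≡ 301 (mod 380)
329^16 ≡ 301^2 = 90601 ≡ 161 (mod 380)
329^32 ≡ 161^2 = 25921 ≡ 81 (mod 380)
329^64 ≡ 81^2 = 6561 ≡ 101 (mod 380)
329^128 ≡ 101^2 = 10201 ≡ 321 (mod 380)
329^256 ≡ 321^2 = 103041 ≡ 61 (mod 380)
329^512 ≡ 61^2 = 3721 ≡ 301 (mod 380)
329^1024 ≡ 301^2 = 90601 ≡ 161 (mod 380)
329^1902 = 329^1024 · 329^512 · 329^256 · 329^64 · 329^32 · 329^8 · 329^4 · 329^2 ≡ 161 · 301 · 61 · 101 · 81 · 301 · 61 · 321 (mod 380).
Accumulate the product:
161 · 301 = 48461 ≡ 201
201 · 61 = 12261 ≡ 101
101 · 101 = 10201 ≡ 321
321 · 81 = 26001 ≡ 161
161 · 301 = 48461 ≡ 201
201 · 61 = 12261 ≡ 101
101 · 321 = 32421 ≡ 121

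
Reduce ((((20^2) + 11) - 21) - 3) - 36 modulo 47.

22

(20)^2 ≡ 24 (mod 47)
24 + 11 = 35
35 - 21 = 14
14 - 3 = 11
11 - 36 = -25 ≡ 22 (mod 47)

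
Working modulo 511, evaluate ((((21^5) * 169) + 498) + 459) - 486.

(21)^5 ≡ 189 (mod 511)
189 * 169 = 31941 ≡ 259 (mod 511)
259 + 498 = 757 ≡ 246 (mod 511)
246 + 459 = 705 ≡ 194 (mod 511)
194 - 486 = -292 ≡ 219 (mod 511)

219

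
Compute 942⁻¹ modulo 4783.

4783 = 5×942 + 73
942 = 12×73 + 66
73 = 1×66 + 7
66 = 9×7 + 3
7 = 2×3 + 1
3 = 3×1 + 0
gcd(942, 4783) = 1, so the inverse exists.
Bézout: 1 = 271×4783 − 1376×942.
So 942⁻¹ ≡ −1376 ≡ 3407 (mod 4783).

3407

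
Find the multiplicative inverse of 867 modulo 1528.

1528 = 1*867 + 661
867 = 1*661 + 206
661 = 3*206 + 43
206 = 4*43 + 34
43 = 1*34 + 9
34 = 3*9 + 7
9 = 1*7 + 2
7 = 3*2 + 1
2 = 2*1 + 0
gcd(867, 1528) = 1, so the inverse exists.
Bézout: 1 = −383*1528 + 675*867.
So 867⁻¹ ≡ 675 (mod 1528).

675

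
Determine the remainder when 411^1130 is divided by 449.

Using repeated squaring:
1130 in binary is 10001101010, i.e. 1130 = 1024 + 64 + 32 + 8 + 2.
411^1 ≡ 411 (mod 449)
411^2 ≡ 411^2 = 168921 ≡ 97 (mod 449)
411^4 ≡ 97^2 = 9409 ≡ 429 (mod 449)
411^8 ≡ 429^2 = 184041 ≡ 400 (mod 449)
411^16 ≡ 400^2 = 160000 ≡ 156 (mod 449)
411^32 ≡ 156^2 = 24336 ≡ 90 (mod 449)
411^64 ≡ 90^2 = 8100 ≡ 18 (mod 449)
411^128 ≡ 18^2 = 324 (mod 449)
411^256 ≡ 324^2 = 104976 ≡ 359 (mod 449)
411^512 ≡ 359^2 = 128881 ≡ 18 (mod 449)
411^1024 ≡ 18^2 = 324 (mod 449)
411^1130 = 411^1024 · 411^64 · 411^32 · 411^8 · 411^2 ≡ 324 · 18 · 90 · 400 · 97 (mod 449).
Accumulate the product:
324 · 18 = 5832 ≡ 444
444 · 90 = 39960 ≡ 448
448 · 400 = 179200 ≡ 49
49 · 97 = 4753 ≡ 263

263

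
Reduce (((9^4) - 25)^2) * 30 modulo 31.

(9)^4 ≡ 20 (mod 31)
20 - 25 = -5 ≡ 26 (mod 31)
(26)^2 ≡ 25 (mod 31)
25 * 30 = 750 ≡ 6 (mod 31)

6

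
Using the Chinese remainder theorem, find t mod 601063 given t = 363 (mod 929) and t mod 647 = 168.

453715

929⁻¹ mod 647: 929·608 ≡ 1 (mod 647), so 929⁻¹ ≡ 608.
t = 363 + 929·((168 − 363)·608 mod 647) = 363 + 929·488 = 453715.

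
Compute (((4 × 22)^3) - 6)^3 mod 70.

4 × 22 = 88 ≡ 18 (mod 70)
(18)^3 ≡ 22 (mod 70)
22 - 6 = 16
(16)^3 ≡ 36 (mod 70)

36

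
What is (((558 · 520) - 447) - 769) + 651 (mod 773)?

558 · 520 = 290160 ≡ 285 (mod 773)
285 - 447 = -162 ≡ 611 (mod 773)
611 - 769 = -158 ≡ 615 (mod 773)
615 + 651 = 1266 ≡ 493 (mod 773)

493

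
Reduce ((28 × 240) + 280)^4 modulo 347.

244

28 × 240 = 6720 ≡ 127 (mod 347)
127 + 280 = 407 ≡ 60 (mod 347)
(60)^4 ≡ 244 (mod 347)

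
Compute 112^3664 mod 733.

By square-and-multiply:
3664 in binary is 111001010000, i.e. 3664 = 2048 + 1024 + 512 + 64 + 16.
112^1 ≡ 112 (mod 733)
112^2 ≡ 112^2 = 12544 ≡ 83 (mod 733)
112^4 ≡ 83^2 = 6889 ≡ 292 (mod 733)
112^8 ≡ 292^2 = 85264 ≡ 236 (mod 733)
112^16 ≡ 236^2 = 55696 ≡ 721 (mod 733)
112^32 ≡ 721^2 = 519841 ≡ 144 (mod 733)
112^64 ≡ 144^2 = 20736 ≡ 212 (mod 733)
112^128 ≡ 212^2 = 44944 ≡ 231 (mod 733)
112^256 ≡ 231^2 = 53361 ≡ 585 (mod 733)
112^512 ≡ 585^2 = 342225 ≡ 647 (mod 733)
112^1024 ≡ 647^2 = 418609 ≡ 66 (mod 733)
112^2048 ≡ 66^2 = 4356 ≡ 691 (mod 733)
112^3664 = 112^2048 × 112^1024 × 112^512 × 112^64 × 112^16 ≡ 691 × 66 × 647 × 212 × 721 (mod 733).
Accumulate the product:
691 × 66 = 45606 ≡ 160
160 × 647 = 103520 ≡ 167
167 × 212 = 35404 ≡ 220
220 × 721 = 158620 ≡ 292

292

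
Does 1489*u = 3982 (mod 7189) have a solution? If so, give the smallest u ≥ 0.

gcd(1489, 7189) = 1, so a unique solution mod 7189 exists.
1489⁻¹ ≡ 5813 (mod 7189).
u ≡ 5813*3982 ≡ 5975 (mod 7189).

5975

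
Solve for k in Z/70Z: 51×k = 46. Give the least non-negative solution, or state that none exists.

16

gcd(51, 70) = 1, so a unique solution mod 70 exists.
51⁻¹ ≡ 11 (mod 70).
k ≡ 11×46 ≡ 16 (mod 70).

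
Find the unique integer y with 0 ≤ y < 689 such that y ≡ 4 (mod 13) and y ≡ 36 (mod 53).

13⁻¹ mod 53: 13×49 ≡ 1 (mod 53), so 13⁻¹ ≡ 49.
y = 4 + 13×((36 − 4)×49 mod 53) = 4 + 13×31 = 407.
Check: 407 mod 13 = 4, 407 mod 53 = 36. ✓

407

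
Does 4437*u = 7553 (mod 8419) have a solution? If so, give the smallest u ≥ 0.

gcd(4437, 8419) = 1, so a unique solution mod 8419 exists.
4437⁻¹ ≡ 5588 (mod 8419).
u ≡ 5588*7553 ≡ 1717 (mod 8419).

1717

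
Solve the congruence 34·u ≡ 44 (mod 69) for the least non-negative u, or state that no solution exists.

50

gcd(34, 69) = 1, so a unique solution mod 69 exists.
34⁻¹ ≡ 67 (mod 69).
u ≡ 67·44 ≡ 50 (mod 69).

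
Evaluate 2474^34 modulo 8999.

1685

34 in binary is 100010, i.e. 34 = 32 + 2.
2474^1 ≡ 2474 (mod 8999)
2474^2 ≡ 2474^2 = 6120676 ≡ 1356 (mod 8999)
2474^4 ≡ 1356^2 = 1838736 ≡ 2940 (mod 8999)
2474^8 ≡ 2940^2 = 8643600 ≡ 4560 (mod 8999)
2474^16 ≡ 4560^2 = 20793600 ≡ 5910 (mod 8999)
2474^32 ≡ 5910^2 = 34928100 ≡ 2981 (mod 8999)
2474^34 = 2474^32 * 2474^2 ≡ 2981 * 1356 (mod 8999).
2981 * 1356 = 4042236 ≡ 1685 (mod 8999).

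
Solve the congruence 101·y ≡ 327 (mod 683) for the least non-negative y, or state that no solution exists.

10

gcd(101, 683) = 1, so a unique solution mod 683 exists.
101⁻¹ ≡ 541 (mod 683).
y ≡ 541·327 ≡ 10 (mod 683).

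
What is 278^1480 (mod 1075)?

676

1480 in binary is 10111001000, i.e. 1480 = 1024 + 256 + 128 + 64 + 8.
278^1 ≡ 278 (mod 1075)
278^2 ≡ 278^2 = 77284 ≡ 959 (mod 1075)
278^4 ≡ 959^2 = 919681 ≡ 556 (mod 1075)
278^8 ≡ 556^2 = 309136 ≡ 611 (mod 1075)
278^16 ≡ 611^2 = 373321 ≡ 296 (mod 1075)
278^32 ≡ 296^2 = 87616 ≡ 541 (mod 1075)
278^64 ≡ 541^2 = 292681 ≡ 281 (mod 1075)
278^128 ≡ 281^2 = 78961 ≡ 486 (mod 1075)
278^256 ≡ 486^2 = 236196 ≡ 771 (mod 1075)
278^512 ≡ 771^2 = 594441 ≡ 1041 (mod 1075)
278^1024 ≡ 1041^2 = 1083681 ≡ 81 (mod 1075)
278^1480 = 278^1024 · 278^256 · 278^128 · 278^64 · 278^8 ≡ 81 · 771 · 486 · 281 · 611 (mod 1075).
Accumulate the product:
81 · 771 = 62451 ≡ 101
101 · 486 = 49086 ≡ 711
711 · 281 = 199791 ≡ 916
916 · 611 = 559676 ≡ 676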